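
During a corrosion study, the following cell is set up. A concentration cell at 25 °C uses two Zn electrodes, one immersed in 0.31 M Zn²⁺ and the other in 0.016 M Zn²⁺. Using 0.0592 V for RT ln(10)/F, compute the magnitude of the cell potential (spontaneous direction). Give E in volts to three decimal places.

+0.038 V

For a concentration cell E°cell = 0. The 0.31 M side is the cathode (reduction is favoured where [Zn²⁺] is higher).
With n = 2, E = −(0.0592/2) log([Zn²⁺]ₐₙ/[Zn²⁺]꜀ₐₜ) = −(0.0592/2) log(0.016/0.31) = −(0.0592/2)(-1.287) = +0.038 V.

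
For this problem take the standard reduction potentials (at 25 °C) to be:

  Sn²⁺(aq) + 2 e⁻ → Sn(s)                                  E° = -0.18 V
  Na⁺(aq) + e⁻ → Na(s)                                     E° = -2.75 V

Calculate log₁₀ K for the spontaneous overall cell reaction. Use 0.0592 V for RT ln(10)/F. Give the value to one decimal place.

86.8

Cathode: Sn²⁺/Sn; anode: Na⁺/Na. E°cell = +2.57 V, n = 2.
log K = nE°cell / 0.0592 = (2)(+2.57) / 0.0592 = 86.8.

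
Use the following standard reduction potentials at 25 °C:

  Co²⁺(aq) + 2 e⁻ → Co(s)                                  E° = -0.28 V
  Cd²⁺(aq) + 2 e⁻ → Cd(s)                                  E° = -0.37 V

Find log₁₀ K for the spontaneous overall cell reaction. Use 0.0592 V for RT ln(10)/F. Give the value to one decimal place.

3.0

Cathode: Co²⁺/Co; anode: Cd²⁺/Cd. E°cell = +0.09 V, n = 2.
log K = nE°cell / 0.0592 = (2)(+0.09) / 0.0592 = 3.0.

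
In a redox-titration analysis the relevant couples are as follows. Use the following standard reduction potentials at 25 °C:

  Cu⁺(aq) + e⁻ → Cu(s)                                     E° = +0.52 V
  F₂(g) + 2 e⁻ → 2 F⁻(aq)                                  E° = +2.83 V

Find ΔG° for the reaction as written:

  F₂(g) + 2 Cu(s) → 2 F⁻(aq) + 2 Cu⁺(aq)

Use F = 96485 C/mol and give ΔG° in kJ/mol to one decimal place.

As written, F₂/F⁻ is reduced (cathode) and Cu⁺/Cu is oxidised (anode), so E°cell = (+2.83) − (+0.52) = +2.31 V.
Balancing electrons gives n = 2.
ΔG° = −nFE° = −(2)(96485)(+2.31) = -445,761 J = -445.8 kJ/mol.

-445.8 kJ/mol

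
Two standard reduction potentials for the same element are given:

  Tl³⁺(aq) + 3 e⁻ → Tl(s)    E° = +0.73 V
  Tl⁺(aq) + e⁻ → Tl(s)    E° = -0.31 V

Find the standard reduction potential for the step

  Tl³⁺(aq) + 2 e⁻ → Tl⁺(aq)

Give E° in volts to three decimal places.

Sequential free energies add, so n₃E°₃ = n₁E°₁ + n₂E°₂.
With n₃ = 3, and the known step contributing 1×(-0.31) V, the unknown satisfies 2·E° = 3×(+0.73) − 1×(-0.31) = +2.500.
E° = +2.500 / 2 = +1.250 V.

+1.250 V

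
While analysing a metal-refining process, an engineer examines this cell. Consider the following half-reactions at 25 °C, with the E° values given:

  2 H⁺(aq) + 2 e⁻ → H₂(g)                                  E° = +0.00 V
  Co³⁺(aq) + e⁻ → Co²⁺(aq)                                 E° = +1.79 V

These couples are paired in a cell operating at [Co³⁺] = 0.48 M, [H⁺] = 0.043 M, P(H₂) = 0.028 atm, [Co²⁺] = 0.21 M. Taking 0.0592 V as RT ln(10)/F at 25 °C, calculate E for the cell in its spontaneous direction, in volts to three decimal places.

Co³⁺/Co²⁺ is the cathode (higher E°), H⁺/H₂ the anode: E°cell = +1.79 − (+0.00) = +1.79 V, n = 2.
Overall: 2 Co³⁺(aq) + H₂(g) → 2 Co²⁺(aq) + 2 H⁺(aq)
Q = [Co²⁺]^2·[H⁺]^2 / ([Co³⁺]^2·P(H₂)); log Q = -1.898.
E = E° − (0.0592/n) log Q = +1.79 − (0.0592/2)(-1.898) = +1.846 V.

+1.846 V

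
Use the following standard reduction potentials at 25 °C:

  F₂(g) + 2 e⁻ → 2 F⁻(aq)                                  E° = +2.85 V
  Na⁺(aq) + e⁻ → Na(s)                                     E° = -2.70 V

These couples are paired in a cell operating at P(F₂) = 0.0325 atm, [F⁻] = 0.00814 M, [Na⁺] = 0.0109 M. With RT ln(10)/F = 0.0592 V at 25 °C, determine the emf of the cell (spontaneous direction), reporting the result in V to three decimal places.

+5.746 V

F₂/F⁻ is the cathode (higher E°), Na⁺/Na the anode: E°cell = +2.85 − (-2.70) = +5.55 V, n = 2.
Overall: F₂(g) + 2 Na(s) → 2 F⁻(aq) + 2 Na⁺(aq)
Q = [F⁻]^2·[Na⁺]^2 / (P(F₂)); log Q = -6.616.
E = E° − (0.0592/n) log Q = +5.55 − (0.0592/2)(-6.616) = +5.746 V.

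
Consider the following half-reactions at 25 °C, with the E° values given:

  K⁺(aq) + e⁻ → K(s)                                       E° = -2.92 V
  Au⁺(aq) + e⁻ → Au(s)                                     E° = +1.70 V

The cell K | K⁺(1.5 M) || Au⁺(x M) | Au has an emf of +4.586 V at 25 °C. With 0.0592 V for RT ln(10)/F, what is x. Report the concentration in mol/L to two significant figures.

Au⁺/Au is the cathode, K⁺/K the anode: E°cell = +4.62 V, n = 1.
Overall reaction: Au⁺(aq) + K(s) → Au(s) + K⁺(aq); Q = [K⁺]^1/[Au⁺]^1.
From E = E° − (0.0592/n) log Q: log Q = (E° − E)·n/0.0592 = (+4.62 − (+4.586))·1/0.0592 = 0.5743.
So 1·log[Au⁺] = 1·log(1.5) − log Q = 0.1761 − (0.5743) = -0.3982; [Au⁺] = 10^(-0.3982) ≈ 0.40 M.

0.40 M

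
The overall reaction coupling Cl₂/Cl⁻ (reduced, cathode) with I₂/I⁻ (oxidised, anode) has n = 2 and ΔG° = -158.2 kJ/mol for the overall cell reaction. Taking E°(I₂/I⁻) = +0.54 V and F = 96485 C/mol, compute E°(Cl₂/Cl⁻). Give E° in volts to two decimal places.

E°cell = −ΔG°/(nF) = −(-158.2×10³)/((2)(96485)) = +0.820 V.
Since Cl₂/Cl⁻ is the cathode and I₂/I⁻ the anode, E°cell = E°(Cl₂/Cl⁻) − E°(I₂/I⁻).
So E°(Cl₂/Cl⁻) = E°cell + E°(I₂/I⁻) = +0.820 + (+0.54) = +1.36 V.

+1.36 V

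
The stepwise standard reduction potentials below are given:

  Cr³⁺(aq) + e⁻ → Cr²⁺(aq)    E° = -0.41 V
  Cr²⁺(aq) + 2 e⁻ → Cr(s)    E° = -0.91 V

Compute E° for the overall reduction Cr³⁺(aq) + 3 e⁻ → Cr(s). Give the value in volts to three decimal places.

Since ΔG° = −nFE° is additive over sequential reductions, n₃E°₃ = n₁E°₁ + n₂E°₂.
E°₃ = (1×-0.41 + 2×-0.91) / 3 = (-2.230) / 3 = -0.743 V.

-0.743 V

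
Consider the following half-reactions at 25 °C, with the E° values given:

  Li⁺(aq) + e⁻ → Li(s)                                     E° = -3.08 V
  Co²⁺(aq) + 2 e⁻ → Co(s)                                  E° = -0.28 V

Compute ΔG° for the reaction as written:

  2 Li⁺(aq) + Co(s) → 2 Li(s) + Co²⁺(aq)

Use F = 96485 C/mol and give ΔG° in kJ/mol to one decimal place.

As written, Li⁺/Li is reduced (cathode) and Co²⁺/Co is oxidised (anode), so E°cell = (-3.08) − (-0.28) = -2.80 V.
Balancing electrons gives n = 2.
ΔG° = −nFE° = −(2)(96485)(-2.80) = 540,316 J = +540.3 kJ/mol.

+540.3 kJ/mol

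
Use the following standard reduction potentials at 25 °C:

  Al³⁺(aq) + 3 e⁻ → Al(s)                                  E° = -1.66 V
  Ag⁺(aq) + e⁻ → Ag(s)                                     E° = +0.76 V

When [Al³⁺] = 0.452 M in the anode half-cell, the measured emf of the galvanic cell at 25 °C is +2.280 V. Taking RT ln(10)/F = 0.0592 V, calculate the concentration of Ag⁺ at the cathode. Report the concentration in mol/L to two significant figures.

Ag⁺/Ag is the cathode, Al³⁺/Al the anode: E°cell = +2.42 V, n = 3.
Overall reaction: 3 Ag⁺(aq) + Al(s) → 3 Ag(s) + Al³⁺(aq); Q = [Al³⁺]^1/[Ag⁺]^3.
From E = E° − (0.0592/n) log Q: log Q = (E° − E)·n/0.0592 = (+2.42 − (+2.280))·3/0.0592 = 7.0946.
So 3·log[Ag⁺] = 1·log(0.452) − log Q = -0.3449 − (7.0946) = -7.4395; log[Ag⁺] = -7.4395 / 3 = -2.4798; [Ag⁺] = 10^(-2.4798) ≈ 0.0033 M.

0.0033 M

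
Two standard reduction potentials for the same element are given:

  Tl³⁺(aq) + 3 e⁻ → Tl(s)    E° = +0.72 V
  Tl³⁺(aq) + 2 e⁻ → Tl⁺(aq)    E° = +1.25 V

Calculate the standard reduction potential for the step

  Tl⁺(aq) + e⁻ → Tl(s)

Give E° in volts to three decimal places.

-0.340 V

Sequential free energies add, so n₃E°₃ = n₁E°₁ + n₂E°₂.
With n₃ = 3, and the known step contributing 2×(+1.25) V, the unknown satisfies 1·E° = 3×(+0.72) − 2×(+1.25) = -0.340.
E° = -0.340 / 1 = -0.340 V.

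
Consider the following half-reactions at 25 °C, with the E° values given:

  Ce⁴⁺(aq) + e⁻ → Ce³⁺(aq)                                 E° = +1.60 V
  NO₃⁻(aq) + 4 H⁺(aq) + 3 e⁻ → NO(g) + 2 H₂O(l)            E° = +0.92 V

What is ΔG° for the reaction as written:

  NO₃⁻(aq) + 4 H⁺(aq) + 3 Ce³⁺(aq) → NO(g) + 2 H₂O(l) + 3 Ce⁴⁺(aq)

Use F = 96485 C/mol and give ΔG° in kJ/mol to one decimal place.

As written, NO₃⁻/NO is reduced (cathode) and Ce⁴⁺/Ce³⁺ is oxidised (anode), so E°cell = (+0.92) − (+1.60) = -0.68 V.
Balancing electrons gives n = 3.
ΔG° = −nFE° = −(3)(96485)(-0.68) = 196,829 J = +196.8 kJ/mol.

+196.8 kJ/mol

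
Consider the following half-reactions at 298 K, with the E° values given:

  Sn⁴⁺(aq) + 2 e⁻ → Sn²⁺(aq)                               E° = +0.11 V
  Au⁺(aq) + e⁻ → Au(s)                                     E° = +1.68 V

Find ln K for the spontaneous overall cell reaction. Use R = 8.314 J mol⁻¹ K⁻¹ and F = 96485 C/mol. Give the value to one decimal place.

122.3

Cathode: Au⁺/Au; anode: Sn⁴⁺/Sn²⁺. E°cell = (+1.68) − (+0.11) = +1.57 V, with n = 2.
ΔG° = −nFE° = −RT ln K, so ln K = nFE°/(RT) = (2)(96485)(+1.57) / ((8.314)(298)) = 122.282.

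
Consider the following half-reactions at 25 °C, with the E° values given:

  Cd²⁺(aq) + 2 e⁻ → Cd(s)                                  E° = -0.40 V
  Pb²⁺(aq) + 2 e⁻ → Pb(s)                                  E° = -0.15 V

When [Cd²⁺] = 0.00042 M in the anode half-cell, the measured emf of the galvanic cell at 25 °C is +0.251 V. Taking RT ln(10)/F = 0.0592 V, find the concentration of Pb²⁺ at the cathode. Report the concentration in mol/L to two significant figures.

0.00045 M

Pb²⁺/Pb is the cathode, Cd²⁺/Cd the anode: E°cell = +0.25 V, n = 2.
Overall reaction: Pb²⁺(aq) + Cd(s) → Pb(s) + Cd²⁺(aq); Q = [Cd²⁺]^1/[Pb²⁺]^1.
From E = E° − (0.0592/n) log Q: log Q = (E° − E)·n/0.0592 = (+0.25 − (+0.251))·2/0.0592 = -0.0338.
So 1·log[Pb²⁺] = 1·log(0.00042) − log Q = -3.3768 − (-0.0338) = -3.3430; [Pb²⁺] = 10^(-3.3430) ≈ 0.00045 M.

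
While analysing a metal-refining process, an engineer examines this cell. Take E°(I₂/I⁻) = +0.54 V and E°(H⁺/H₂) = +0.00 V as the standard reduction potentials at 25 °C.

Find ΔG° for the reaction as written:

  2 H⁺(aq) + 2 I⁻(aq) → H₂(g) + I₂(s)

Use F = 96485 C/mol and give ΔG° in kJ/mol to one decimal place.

As written, H⁺/H₂ is reduced (cathode) and I₂/I⁻ is oxidised (anode), so E°cell = (+0.00) − (+0.54) = -0.54 V.
Balancing electrons gives n = 2.
ΔG° = −nFE° = −(2)(96485)(-0.54) = 104,204 J = +104.2 kJ/mol.

+104.2 kJ/mol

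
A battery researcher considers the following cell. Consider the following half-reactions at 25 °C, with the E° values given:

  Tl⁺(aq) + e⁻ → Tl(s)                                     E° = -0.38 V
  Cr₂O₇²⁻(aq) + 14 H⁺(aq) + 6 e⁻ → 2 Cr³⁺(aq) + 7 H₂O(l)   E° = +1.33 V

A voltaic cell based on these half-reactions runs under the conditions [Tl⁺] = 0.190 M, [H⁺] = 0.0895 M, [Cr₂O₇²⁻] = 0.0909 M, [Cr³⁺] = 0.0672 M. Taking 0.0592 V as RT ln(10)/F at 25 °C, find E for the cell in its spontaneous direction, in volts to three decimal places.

+1.621 V

Cr₂O₇²⁻/Cr³⁺ is the cathode (higher E°), Tl⁺/Tl the anode: E°cell = +1.33 − (-0.38) = +1.71 V, n = 6.
Overall: Cr₂O₇²⁻(aq) + 14 H⁺(aq) + 6 Tl(s) → 2 Cr³⁺(aq) + 7 H₂O(l) + 6 Tl⁺(aq)
Q = [Cr³⁺]^2·[Tl⁺]^6 / ([Cr₂O₇²⁻]·[H⁺]^14); log Q = 9.043.
E = E° − (0.0592/n) log Q = +1.71 − (0.0592/6)(9.043) = +1.621 V.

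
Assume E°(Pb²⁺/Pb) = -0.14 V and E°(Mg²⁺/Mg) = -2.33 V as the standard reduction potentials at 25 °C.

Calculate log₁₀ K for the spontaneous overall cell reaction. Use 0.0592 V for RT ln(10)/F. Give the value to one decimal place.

Cathode: Pb²⁺/Pb; anode: Mg²⁺/Mg. E°cell = +2.19 V, n = 2.
log K = nE°cell / 0.0592 = (2)(+2.19) / 0.0592 = 74.0.

74.0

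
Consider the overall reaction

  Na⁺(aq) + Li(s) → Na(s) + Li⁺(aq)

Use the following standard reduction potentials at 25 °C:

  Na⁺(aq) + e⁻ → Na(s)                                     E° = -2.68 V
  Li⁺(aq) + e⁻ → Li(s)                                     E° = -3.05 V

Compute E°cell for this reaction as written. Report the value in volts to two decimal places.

The Na⁺/Na couple has the higher reduction potential, so it is the cathode; Li⁺/Li is oxidised at the anode.
E°cell = E°(cathode) − E°(anode) = (-2.68) − (-3.05) = +0.37 V.

+0.37 V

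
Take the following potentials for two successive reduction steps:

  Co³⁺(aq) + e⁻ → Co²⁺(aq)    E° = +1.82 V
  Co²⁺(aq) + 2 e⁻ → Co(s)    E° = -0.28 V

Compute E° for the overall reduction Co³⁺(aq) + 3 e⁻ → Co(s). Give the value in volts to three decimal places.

Standard free energies of sequential steps add: ΔG°₃ = ΔG°₁ + ΔG°₂, so n₃E°₃ = n₁E°₁ + n₂E°₂.
E°₃ = (1×+1.82 + 2×-0.28) / 3 = (+1.260) / 3 = +0.420 V.

+0.420 V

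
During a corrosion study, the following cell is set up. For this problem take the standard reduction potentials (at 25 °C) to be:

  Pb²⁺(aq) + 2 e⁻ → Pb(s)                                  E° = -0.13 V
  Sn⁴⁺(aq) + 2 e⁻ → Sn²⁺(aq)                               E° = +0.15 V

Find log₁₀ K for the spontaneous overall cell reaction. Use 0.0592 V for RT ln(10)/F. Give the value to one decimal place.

Cathode: Sn⁴⁺/Sn²⁺; anode: Pb²⁺/Pb. E°cell = +0.28 V, n = 2.
log K = nE°cell / 0.0592 = (2)(+0.28) / 0.0592 = 9.5.

9.5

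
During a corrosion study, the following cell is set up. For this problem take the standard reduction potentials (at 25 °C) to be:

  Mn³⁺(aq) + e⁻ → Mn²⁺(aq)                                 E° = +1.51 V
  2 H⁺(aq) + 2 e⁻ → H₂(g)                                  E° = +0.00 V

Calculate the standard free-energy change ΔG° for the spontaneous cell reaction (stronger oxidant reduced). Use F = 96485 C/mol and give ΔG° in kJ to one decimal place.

-291.4 kJ

Mn³⁺/Mn²⁺ (E° = +1.51 V) is the cathode; H⁺/H₂ (E° = +0.00 V) is the anode, so E°cell = +1.51 V.
Balancing electrons gives n = 2 (lcm of 1 and 2).
ΔG° = −nFE° = −(2)(96485)(+1.51) = -291,385 J = -291.4 kJ.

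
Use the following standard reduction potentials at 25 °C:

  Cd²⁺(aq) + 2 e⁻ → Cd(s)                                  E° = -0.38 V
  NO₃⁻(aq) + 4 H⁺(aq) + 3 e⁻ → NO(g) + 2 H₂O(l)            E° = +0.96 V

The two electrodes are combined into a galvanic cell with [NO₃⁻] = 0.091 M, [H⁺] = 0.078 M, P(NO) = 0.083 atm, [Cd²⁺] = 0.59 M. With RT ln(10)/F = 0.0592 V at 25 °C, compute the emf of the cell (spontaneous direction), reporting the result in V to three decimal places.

+1.260 V

NO₃⁻/NO is the cathode (higher E°), Cd²⁺/Cd the anode: E°cell = +0.96 − (-0.38) = +1.34 V, n = 6.
Overall: 2 NO₃⁻(aq) + 8 H⁺(aq) + 3 Cd(s) → 2 NO(g) + 4 H₂O(l) + 3 Cd²⁺(aq)
Q = P(NO)^2·[Cd²⁺]^3 / ([NO₃⁻]^2·[H⁺]^8); log Q = 8.096.
E = E° − (0.0592/n) log Q = +1.34 − (0.0592/6)(8.096) = +1.260 V.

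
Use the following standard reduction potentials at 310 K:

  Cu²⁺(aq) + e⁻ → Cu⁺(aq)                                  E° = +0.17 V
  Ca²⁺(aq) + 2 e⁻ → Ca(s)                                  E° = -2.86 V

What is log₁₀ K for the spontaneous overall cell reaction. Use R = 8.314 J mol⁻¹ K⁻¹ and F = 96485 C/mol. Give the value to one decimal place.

Cathode: Cu²⁺/Cu⁺; anode: Ca²⁺/Ca. E°cell = (+0.17) − (-2.86) = +3.03 V, with n = 2.
ΔG° = −nFE° = −RT ln K, so ln K = nFE°/(RT) = (2)(96485)(+3.03) / ((8.314)(310)) = 226.861.
log₁₀ K = 226.861 / ln 10 = 98.5.

98.5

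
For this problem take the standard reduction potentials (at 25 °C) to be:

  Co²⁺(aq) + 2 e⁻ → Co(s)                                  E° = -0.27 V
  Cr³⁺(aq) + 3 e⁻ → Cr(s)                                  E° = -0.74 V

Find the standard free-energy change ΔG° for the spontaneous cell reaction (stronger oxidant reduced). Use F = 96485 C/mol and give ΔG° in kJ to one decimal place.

-272.1 kJ

Co²⁺/Co (E° = -0.27 V) is the cathode; Cr³⁺/Cr (E° = -0.74 V) is the anode, so E°cell = +0.47 V.
Balancing electrons gives n = 6 (lcm of 2 and 3).
ΔG° = −nFE° = −(6)(96485)(+0.47) = -272,088 J = -272.1 kJ.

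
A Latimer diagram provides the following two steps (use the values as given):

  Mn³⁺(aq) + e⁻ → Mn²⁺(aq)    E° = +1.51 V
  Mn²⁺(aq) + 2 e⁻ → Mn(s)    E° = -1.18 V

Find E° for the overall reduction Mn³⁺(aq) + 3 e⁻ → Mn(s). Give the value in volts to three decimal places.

Since ΔG° = −nFE° is additive over sequential reductions, n₃E°₃ = n₁E°₁ + n₂E°₂.
E°₃ = (1×+1.51 + 2×-1.18) / 3 = (-0.850) / 3 = -0.283 V.

-0.283 V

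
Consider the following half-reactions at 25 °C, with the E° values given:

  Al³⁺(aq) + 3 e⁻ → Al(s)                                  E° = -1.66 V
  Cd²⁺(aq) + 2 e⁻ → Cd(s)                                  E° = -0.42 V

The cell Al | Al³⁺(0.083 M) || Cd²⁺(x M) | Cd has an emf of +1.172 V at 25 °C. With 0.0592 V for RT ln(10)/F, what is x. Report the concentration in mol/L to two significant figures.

Cd²⁺/Cd is the cathode, Al³⁺/Al the anode: E°cell = +1.24 V, n = 6.
Overall reaction: 3 Cd²⁺(aq) + 2 Al(s) → 3 Cd(s) + 2 Al³⁺(aq); Q = [Al³⁺]^2/[Cd²⁺]^3.
From E = E° − (0.0592/n) log Q: log Q = (E° − E)·n/0.0592 = (+1.24 − (+1.172))·6/0.0592 = 6.8919.
So 3·log[Cd²⁺] = 2·log(0.083) − log Q = -2.1618 − (6.8919) = -9.0537; log[Cd²⁺] = -9.0537 / 3 = -3.0179; [Cd²⁺] = 10^(-3.0179) ≈ 0.00096 M.

0.00096 M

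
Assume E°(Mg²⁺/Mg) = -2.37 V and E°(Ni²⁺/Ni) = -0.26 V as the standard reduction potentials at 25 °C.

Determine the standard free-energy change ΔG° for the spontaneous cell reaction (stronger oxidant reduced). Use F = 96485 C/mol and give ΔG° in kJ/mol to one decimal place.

Ni²⁺/Ni (E° = -0.26 V) is the cathode; Mg²⁺/Mg (E° = -2.37 V) is the anode, so E°cell = +2.11 V.
Balancing electrons gives n = 2 (lcm of 2 and 2).
ΔG° = −nFE° = −(2)(96485)(+2.11) = -407,167 J = -407.2 kJ/mol.

-407.2 kJ/mol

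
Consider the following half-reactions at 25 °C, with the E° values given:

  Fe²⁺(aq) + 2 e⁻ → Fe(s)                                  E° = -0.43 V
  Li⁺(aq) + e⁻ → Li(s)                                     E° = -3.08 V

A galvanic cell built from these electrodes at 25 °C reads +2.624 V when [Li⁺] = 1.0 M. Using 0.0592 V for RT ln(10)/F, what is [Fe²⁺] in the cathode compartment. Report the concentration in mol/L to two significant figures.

0.13 M

Fe²⁺/Fe is the cathode, Li⁺/Li the anode: E°cell = +2.65 V, n = 2.
Overall reaction: Fe²⁺(aq) + 2 Li(s) → Fe(s) + 2 Li⁺(aq); Q = [Li⁺]^2/[Fe²⁺]^1.
From E = E° − (0.0592/n) log Q: log Q = (E° − E)·n/0.0592 = (+2.65 − (+2.624))·2/0.0592 = 0.8784.
So 1·log[Fe²⁺] = 2·log(1) − log Q = 0.0000 − (0.8784) = -0.8784; [Fe²⁺] = 10^(-0.8784) ≈ 0.13 M.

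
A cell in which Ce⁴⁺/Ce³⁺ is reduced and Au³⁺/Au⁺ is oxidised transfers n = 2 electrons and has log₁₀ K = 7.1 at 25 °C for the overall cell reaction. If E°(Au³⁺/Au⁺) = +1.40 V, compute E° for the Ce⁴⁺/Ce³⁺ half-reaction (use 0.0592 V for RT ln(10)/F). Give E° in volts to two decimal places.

E°cell = (0.0592/n)·log K = (0.0592/2)(7.1) = +0.210 V.
Since Ce⁴⁺/Ce³⁺ is the cathode and Au³⁺/Au⁺ the anode, E°cell = E°(Ce⁴⁺/Ce³⁺) − E°(Au³⁺/Au⁺).
So E°(Ce⁴⁺/Ce³⁺) = E°cell + E°(Au³⁺/Au⁺) = +0.210 + (+1.40) = +1.61 V.

+1.61 V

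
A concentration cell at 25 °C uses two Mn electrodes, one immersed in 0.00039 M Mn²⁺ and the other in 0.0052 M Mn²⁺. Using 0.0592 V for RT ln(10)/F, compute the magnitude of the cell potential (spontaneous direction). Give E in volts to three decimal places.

+0.033 V

For a concentration cell E°cell = 0. The 0.0052 M side is the cathode (reduction is favoured where [Mn²⁺] is higher).
With n = 2, E = −(0.0592/2) log([Mn²⁺]ₐₙ/[Mn²⁺]꜀ₐₜ) = −(0.0592/2) log(0.00039/0.0052) = −(0.0592/2)(-1.125) = +0.033 V.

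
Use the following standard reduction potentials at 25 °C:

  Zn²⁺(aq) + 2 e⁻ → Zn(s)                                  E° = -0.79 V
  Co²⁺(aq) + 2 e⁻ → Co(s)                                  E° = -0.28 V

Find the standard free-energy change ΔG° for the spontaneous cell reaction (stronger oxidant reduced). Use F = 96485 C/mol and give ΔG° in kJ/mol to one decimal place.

Co²⁺/Co (E° = -0.28 V) is the cathode; Zn²⁺/Zn (E° = -0.79 V) is the anode, so E°cell = +0.51 V.
Balancing electrons gives n = 2 (lcm of 2 and 2).
ΔG° = −nFE° = −(2)(96485)(+0.51) = -98,415 J = -98.4 kJ/mol.

-98.4 kJ/mol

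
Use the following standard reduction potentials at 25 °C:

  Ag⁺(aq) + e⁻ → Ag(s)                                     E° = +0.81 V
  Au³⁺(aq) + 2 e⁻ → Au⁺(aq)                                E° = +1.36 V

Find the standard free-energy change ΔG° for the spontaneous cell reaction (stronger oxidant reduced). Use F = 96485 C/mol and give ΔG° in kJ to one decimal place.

-106.1 kJ

Au³⁺/Au⁺ (E° = +1.36 V) is the cathode; Ag⁺/Ag (E° = +0.81 V) is the anode, so E°cell = +0.55 V.
Balancing electrons gives n = 2 (lcm of 2 and 1).
ΔG° = −nFE° = −(2)(96485)(+0.55) = -106,134 J = -106.1 kJ.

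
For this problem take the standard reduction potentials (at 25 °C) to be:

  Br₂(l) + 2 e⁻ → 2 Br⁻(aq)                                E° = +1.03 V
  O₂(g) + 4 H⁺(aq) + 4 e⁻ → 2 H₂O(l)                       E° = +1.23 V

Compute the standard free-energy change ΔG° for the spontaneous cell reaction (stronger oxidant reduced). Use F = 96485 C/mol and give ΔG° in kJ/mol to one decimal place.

-77.2 kJ/mol

O₂/H₂O (E° = +1.23 V) is the cathode; Br₂/Br⁻ (E° = +1.03 V) is the anode, so E°cell = +0.20 V.
Balancing electrons gives n = 4 (lcm of 4 and 2).
ΔG° = −nFE° = −(4)(96485)(+0.20) = -77,188 J = -77.2 kJ/mol.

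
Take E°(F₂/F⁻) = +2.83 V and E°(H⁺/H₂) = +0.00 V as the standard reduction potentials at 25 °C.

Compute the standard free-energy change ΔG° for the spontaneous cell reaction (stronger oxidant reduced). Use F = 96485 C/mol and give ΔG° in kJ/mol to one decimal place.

-546.1 kJ/mol

F₂/F⁻ (E° = +2.83 V) is the cathode; H⁺/H₂ (E° = +0.00 V) is the anode, so E°cell = +2.83 V.
Balancing electrons gives n = 2 (lcm of 2 and 2).
ΔG° = −nFE° = −(2)(96485)(+2.83) = -546,105 J = -546.1 kJ/mol.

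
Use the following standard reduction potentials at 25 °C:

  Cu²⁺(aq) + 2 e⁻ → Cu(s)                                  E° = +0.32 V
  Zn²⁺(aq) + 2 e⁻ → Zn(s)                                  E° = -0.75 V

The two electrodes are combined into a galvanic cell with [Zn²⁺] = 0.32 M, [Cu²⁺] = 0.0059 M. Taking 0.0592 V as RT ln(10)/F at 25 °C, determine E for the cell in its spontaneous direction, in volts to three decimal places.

Cu²⁺/Cu is the cathode (higher E°), Zn²⁺/Zn the anode: E°cell = +0.32 − (-0.75) = +1.07 V, n = 2.
Overall: Cu²⁺(aq) + Zn(s) → Cu(s) + Zn²⁺(aq)
Q = [Zn²⁺] / ([Cu²⁺]); log Q = 1.734.
E = E° − (0.0592/n) log Q = +1.07 − (0.0592/2)(1.734) = +1.019 V.

+1.019 V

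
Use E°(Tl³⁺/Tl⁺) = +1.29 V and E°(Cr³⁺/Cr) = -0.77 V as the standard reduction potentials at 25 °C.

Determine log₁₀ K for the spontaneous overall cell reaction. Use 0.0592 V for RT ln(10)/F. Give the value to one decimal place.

208.8

Cathode: Tl³⁺/Tl⁺; anode: Cr³⁺/Cr. E°cell = +2.06 V, n = 6.
log K = nE°cell / 0.0592 = (6)(+2.06) / 0.0592 = 208.8.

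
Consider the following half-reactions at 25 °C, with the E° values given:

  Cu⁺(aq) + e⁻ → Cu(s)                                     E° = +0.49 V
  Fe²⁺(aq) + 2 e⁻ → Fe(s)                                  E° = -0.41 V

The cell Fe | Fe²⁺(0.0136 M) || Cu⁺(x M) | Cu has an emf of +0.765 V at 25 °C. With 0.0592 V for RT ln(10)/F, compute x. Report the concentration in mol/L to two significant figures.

Cu⁺/Cu is the cathode, Fe²⁺/Fe the anode: E°cell = +0.90 V, n = 2.
Overall reaction: 2 Cu⁺(aq) + Fe(s) → 2 Cu(s) + Fe²⁺(aq); Q = [Fe²⁺]^1/[Cu⁺]^2.
From E = E° − (0.0592/n) log Q: log Q = (E° − E)·n/0.0592 = (+0.90 − (+0.765))·2/0.0592 = 4.5608.
So 2·log[Cu⁺] = 1·log(0.0136) − log Q = -1.8665 − (4.5608) = -6.4273; log[Cu⁺] = -6.4273 / 2 = -3.2136; [Cu⁺] = 10^(-3.2136) ≈ 0.00061 M.

0.00061 M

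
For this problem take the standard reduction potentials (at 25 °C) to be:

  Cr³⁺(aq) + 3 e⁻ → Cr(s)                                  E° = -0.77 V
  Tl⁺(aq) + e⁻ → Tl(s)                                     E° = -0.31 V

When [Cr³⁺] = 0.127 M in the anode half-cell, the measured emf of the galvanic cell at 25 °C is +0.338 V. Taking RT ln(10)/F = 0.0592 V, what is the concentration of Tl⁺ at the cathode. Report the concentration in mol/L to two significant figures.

0.0044 M

Tl⁺/Tl is the cathode, Cr³⁺/Cr the anode: E°cell = +0.46 V, n = 3.
Overall reaction: 3 Tl⁺(aq) + Cr(s) → 3 Tl(s) + Cr³⁺(aq); Q = [Cr³⁺]^1/[Tl⁺]^3.
From E = E° − (0.0592/n) log Q: log Q = (E° − E)·n/0.0592 = (+0.46 − (+0.338))·3/0.0592 = 6.1824.
So 3·log[Tl⁺] = 1·log(0.127) − log Q = -0.8962 − (6.1824) = -7.0786; log[Tl⁺] = -7.0786 / 3 = -2.3595; [Tl⁺] = 10^(-2.3595) ≈ 0.0044 M.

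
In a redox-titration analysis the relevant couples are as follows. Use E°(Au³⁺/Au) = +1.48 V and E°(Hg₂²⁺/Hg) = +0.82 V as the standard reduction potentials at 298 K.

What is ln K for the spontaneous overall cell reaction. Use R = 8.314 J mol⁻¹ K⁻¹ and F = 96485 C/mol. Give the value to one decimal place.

154.2

Cathode: Au³⁺/Au; anode: Hg₂²⁺/Hg. E°cell = (+1.48) − (+0.82) = +0.66 V, with n = 6.
ΔG° = −nFE° = −RT ln K, so ln K = nFE°/(RT) = (6)(96485)(+0.66) / ((8.314)(298)) = 154.216.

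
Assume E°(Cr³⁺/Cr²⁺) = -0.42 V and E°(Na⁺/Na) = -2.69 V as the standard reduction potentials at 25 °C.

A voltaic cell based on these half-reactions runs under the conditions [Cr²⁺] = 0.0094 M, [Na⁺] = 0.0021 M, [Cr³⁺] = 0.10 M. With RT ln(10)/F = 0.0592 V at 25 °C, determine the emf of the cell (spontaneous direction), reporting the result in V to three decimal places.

Cr³⁺/Cr²⁺ is the cathode (higher E°), Na⁺/Na the anode: E°cell = -0.42 − (-2.69) = +2.27 V, n = 1.
Overall: Cr³⁺(aq) + Na(s) → Cr²⁺(aq) + Na⁺(aq)
Q = [Cr²⁺]·[Na⁺] / ([Cr³⁺]); log Q = -3.705.
E = E° − (0.0592/n) log Q = +2.27 − (0.0592/1)(-3.705) = +2.489 V.

+2.489 V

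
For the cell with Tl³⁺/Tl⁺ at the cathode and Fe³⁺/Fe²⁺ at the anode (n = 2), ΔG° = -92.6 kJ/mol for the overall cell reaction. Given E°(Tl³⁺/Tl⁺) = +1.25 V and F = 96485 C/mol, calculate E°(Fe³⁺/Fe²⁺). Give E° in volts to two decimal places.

E°cell = −ΔG°/(nF) = −(-92.6×10³)/((2)(96485)) = +0.480 V.
Since Tl³⁺/Tl⁺ is the cathode and Fe³⁺/Fe²⁺ the anode, E°cell = E°(Tl³⁺/Tl⁺) − E°(Fe³⁺/Fe²⁺).
So E°(Fe³⁺/Fe²⁺) = E°(Tl³⁺/Tl⁺) − E°cell = (+1.25) − (+0.480) = +0.77 V.

+0.77 V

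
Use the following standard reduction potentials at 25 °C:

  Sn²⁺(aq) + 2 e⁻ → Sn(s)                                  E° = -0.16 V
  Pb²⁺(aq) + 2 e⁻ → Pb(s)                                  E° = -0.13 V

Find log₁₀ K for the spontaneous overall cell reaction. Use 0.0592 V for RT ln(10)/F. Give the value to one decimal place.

Cathode: Pb²⁺/Pb; anode: Sn²⁺/Sn. E°cell = +0.03 V, n = 2.
log K = nE°cell / 0.0592 = (2)(+0.03) / 0.0592 = 1.0.

1.0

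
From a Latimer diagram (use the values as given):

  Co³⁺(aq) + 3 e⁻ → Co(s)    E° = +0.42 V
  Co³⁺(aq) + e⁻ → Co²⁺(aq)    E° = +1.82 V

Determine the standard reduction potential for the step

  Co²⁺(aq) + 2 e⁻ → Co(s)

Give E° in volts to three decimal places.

-0.280 V

Sequential free energies add, so n₃E°₃ = n₁E°₁ + n₂E°₂.
With n₃ = 3, and the known step contributing 1×(+1.82) V, the unknown satisfies 2·E° = 3×(+0.42) − 1×(+1.82) = -0.560.
E° = -0.560 / 2 = -0.280 V.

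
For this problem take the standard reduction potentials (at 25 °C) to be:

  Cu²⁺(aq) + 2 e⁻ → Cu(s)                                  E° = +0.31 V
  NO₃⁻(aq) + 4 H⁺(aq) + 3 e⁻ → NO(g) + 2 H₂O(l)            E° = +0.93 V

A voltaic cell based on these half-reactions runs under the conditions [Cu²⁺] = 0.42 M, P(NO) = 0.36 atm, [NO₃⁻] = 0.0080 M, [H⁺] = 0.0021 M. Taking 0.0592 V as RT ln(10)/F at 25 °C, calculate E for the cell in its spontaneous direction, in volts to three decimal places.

+0.387 V

NO₃⁻/NO is the cathode (higher E°), Cu²⁺/Cu the anode: E°cell = +0.93 − (+0.31) = +0.62 V, n = 6.
Overall: 2 NO₃⁻(aq) + 8 H⁺(aq) + 3 Cu(s) → 2 NO(g) + 4 H₂O(l) + 3 Cu²⁺(aq)
Q = P(NO)^2·[Cu²⁺]^3 / ([NO₃⁻]^2·[H⁺]^8); log Q = 23.598.
E = E° − (0.0592/n) log Q = +0.62 − (0.0592/6)(23.598) = +0.387 V.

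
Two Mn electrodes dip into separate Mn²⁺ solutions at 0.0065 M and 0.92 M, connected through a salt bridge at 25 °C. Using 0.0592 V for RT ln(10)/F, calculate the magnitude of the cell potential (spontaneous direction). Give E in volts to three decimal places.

+0.064 V

For a concentration cell E°cell = 0. The 0.92 M side is the cathode (reduction is favoured where [Mn²⁺] is higher).
With n = 2, E = −(0.0592/2) log([Mn²⁺]ₐₙ/[Mn²⁺]꜀ₐₜ) = −(0.0592/2) log(0.0065/0.92) = −(0.0592/2)(-2.151) = +0.064 V.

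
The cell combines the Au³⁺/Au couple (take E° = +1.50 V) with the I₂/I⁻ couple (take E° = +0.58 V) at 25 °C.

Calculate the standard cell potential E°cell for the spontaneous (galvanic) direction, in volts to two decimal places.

+0.92 V

The Au³⁺/Au couple has the higher reduction potential, so it is the cathode; I₂/I⁻ is oxidised at the anode.
E°cell = E°(cathode) − E°(anode) = (+1.50) − (+0.58) = +0.92 V.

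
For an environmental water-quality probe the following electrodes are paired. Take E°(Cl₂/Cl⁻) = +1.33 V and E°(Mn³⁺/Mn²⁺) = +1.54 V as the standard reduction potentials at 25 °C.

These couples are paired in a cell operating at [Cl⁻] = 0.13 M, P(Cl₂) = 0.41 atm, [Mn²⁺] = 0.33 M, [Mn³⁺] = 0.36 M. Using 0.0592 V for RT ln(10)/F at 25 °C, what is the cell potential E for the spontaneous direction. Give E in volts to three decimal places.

+0.171 V

Mn³⁺/Mn²⁺ is the cathode (higher E°), Cl₂/Cl⁻ the anode: E°cell = +1.54 − (+1.33) = +0.21 V, n = 2.
Overall: 2 Mn³⁺(aq) + 2 Cl⁻(aq) → 2 Mn²⁺(aq) + Cl₂(g)
Q = [Mn²⁺]^2·P(Cl₂) / ([Mn³⁺]^2·[Cl⁻]^2); log Q = 1.309.
E = E° − (0.0592/n) log Q = +0.21 − (0.0592/2)(1.309) = +0.171 V.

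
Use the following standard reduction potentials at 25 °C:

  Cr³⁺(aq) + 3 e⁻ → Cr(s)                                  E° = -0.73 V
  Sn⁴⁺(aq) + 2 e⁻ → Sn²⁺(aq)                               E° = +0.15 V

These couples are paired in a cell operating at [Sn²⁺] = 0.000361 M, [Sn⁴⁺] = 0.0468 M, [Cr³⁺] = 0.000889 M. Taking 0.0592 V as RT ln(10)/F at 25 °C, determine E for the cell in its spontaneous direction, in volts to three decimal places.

Sn⁴⁺/Sn²⁺ is the cathode (higher E°), Cr³⁺/Cr the anode: E°cell = +0.15 − (-0.73) = +0.88 V, n = 6.
Overall: 3 Sn⁴⁺(aq) + 2 Cr(s) → 3 Sn²⁺(aq) + 2 Cr³⁺(aq)
Q = [Sn²⁺]^3·[Cr³⁺]^2 / ([Sn⁴⁺]^3); log Q = -12.440.
E = E° − (0.0592/n) log Q = +0.88 − (0.0592/6)(-12.440) = +1.003 V.

+1.003 V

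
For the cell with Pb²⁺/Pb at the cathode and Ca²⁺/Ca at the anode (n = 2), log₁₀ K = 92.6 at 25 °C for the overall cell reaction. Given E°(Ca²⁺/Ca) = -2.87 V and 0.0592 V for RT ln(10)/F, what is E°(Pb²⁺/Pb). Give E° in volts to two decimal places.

-0.13 V

E°cell = (0.0592/n)·log K = (0.0592/2)(92.6) = +2.741 V.
Since Pb²⁺/Pb is the cathode and Ca²⁺/Ca the anode, E°cell = E°(Pb²⁺/Pb) − E°(Ca²⁺/Ca).
So E°(Pb²⁺/Pb) = E°cell + E°(Ca²⁺/Ca) = +2.741 + (-2.87) = -0.13 V.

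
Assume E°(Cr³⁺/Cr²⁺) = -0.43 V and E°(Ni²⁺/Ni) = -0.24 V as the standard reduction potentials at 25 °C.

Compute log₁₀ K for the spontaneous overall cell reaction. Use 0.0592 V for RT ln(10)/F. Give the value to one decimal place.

6.4

Cathode: Ni²⁺/Ni; anode: Cr³⁺/Cr²⁺. E°cell = +0.19 V, n = 2.
log K = nE°cell / 0.0592 = (2)(+0.19) / 0.0592 = 6.4.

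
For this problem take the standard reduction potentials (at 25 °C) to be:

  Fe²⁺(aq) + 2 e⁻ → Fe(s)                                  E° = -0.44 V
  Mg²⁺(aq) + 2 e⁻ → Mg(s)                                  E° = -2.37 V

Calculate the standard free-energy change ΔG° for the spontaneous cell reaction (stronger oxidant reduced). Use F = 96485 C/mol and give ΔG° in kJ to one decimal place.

Fe²⁺/Fe (E° = -0.44 V) is the cathode; Mg²⁺/Mg (E° = -2.37 V) is the anode, so E°cell = +1.93 V.
Balancing electrons gives n = 2 (lcm of 2 and 2).
ΔG° = −nFE° = −(2)(96485)(+1.93) = -372,432 J = -372.4 kJ.

-372.4 kJ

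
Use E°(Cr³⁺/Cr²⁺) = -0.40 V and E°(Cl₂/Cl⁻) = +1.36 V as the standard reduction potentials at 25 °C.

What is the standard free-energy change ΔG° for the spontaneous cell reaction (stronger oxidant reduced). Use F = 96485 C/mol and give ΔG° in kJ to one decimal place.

Cl₂/Cl⁻ (E° = +1.36 V) is the cathode; Cr³⁺/Cr²⁺ (E° = -0.40 V) is the anode, so E°cell = +1.76 V.
Balancing electrons gives n = 2 (lcm of 2 and 1).
ΔG° = −nFE° = −(2)(96485)(+1.76) = -339,627 J = -339.6 kJ.

-339.6 kJ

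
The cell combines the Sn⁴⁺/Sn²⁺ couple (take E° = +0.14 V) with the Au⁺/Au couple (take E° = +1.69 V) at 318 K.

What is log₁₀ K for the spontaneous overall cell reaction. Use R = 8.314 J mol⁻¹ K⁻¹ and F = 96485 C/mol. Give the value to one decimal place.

Cathode: Au⁺/Au; anode: Sn⁴⁺/Sn²⁺. E°cell = (+1.69) − (+0.14) = +1.55 V, with n = 2.
ΔG° = −nFE° = −RT ln K, so ln K = nFE°/(RT) = (2)(96485)(+1.55) / ((8.314)(318)) = 113.132.
log₁₀ K = 113.132 / ln 10 = 49.1.

49.1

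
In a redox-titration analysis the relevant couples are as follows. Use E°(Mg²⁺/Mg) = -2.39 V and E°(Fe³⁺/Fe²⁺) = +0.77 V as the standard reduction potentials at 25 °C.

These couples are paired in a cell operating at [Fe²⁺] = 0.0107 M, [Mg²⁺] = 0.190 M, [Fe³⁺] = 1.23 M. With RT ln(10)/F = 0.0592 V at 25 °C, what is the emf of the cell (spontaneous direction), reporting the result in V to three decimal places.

Fe³⁺/Fe²⁺ is the cathode (higher E°), Mg²⁺/Mg the anode: E°cell = +0.77 − (-2.39) = +3.16 V, n = 2.
Overall: 2 Fe³⁺(aq) + Mg(s) → 2 Fe²⁺(aq) + Mg²⁺(aq)
Q = [Fe²⁺]^2·[Mg²⁺] / ([Fe³⁺]^2); log Q = -4.842.
E = E° − (0.0592/n) log Q = +3.16 − (0.0592/2)(-4.842) = +3.303 V.

+3.303 V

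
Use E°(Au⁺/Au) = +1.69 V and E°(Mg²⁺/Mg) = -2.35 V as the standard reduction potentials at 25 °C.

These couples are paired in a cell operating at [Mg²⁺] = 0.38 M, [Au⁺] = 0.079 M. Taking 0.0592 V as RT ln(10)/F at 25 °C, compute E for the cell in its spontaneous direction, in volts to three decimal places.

Au⁺/Au is the cathode (higher E°), Mg²⁺/Mg the anode: E°cell = +1.69 − (-2.35) = +4.04 V, n = 2.
Overall: 2 Au⁺(aq) + Mg(s) → 2 Au(s) + Mg²⁺(aq)
Q = [Mg²⁺] / ([Au⁺]^2); log Q = 1.785.
E = E° − (0.0592/n) log Q = +4.04 − (0.0592/2)(1.785) = +3.987 V.

+3.987 V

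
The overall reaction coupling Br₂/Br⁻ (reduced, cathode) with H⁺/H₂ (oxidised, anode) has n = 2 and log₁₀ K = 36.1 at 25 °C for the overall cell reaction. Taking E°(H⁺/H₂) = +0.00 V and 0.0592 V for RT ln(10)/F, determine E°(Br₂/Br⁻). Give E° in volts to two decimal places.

E°cell = (0.0592/n)·log K = (0.0592/2)(36.1) = +1.069 V.
Since Br₂/Br⁻ is the cathode and H⁺/H₂ the anode, E°cell = E°(Br₂/Br⁻) − E°(H⁺/H₂).
So E°(Br₂/Br⁻) = E°cell + E°(H⁺/H₂) = +1.069 + (+0.00) = +1.07 V.

+1.07 V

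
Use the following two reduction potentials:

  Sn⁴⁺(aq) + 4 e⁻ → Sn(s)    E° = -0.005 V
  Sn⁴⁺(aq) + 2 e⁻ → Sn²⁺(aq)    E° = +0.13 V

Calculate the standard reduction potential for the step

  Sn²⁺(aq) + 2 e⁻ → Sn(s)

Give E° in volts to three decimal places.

-0.140 V

Sequential free energies add, so n₃E°₃ = n₁E°₁ + n₂E°₂.
With n₃ = 4, and the known step contributing 2×(+0.13) V, the unknown satisfies 2·E° = 4×(-0.005) − 2×(+0.13) = -0.280.
E° = -0.280 / 2 = -0.140 V.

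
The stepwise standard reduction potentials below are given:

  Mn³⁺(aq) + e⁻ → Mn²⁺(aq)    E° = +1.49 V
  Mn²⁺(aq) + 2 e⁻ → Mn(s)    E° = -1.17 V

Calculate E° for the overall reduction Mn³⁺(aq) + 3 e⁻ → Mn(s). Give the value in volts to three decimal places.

-0.283 V

Standard free energies of sequential steps add: ΔG°₃ = ΔG°₁ + ΔG°₂, so n₃E°₃ = n₁E°₁ + n₂E°₂.
E°₃ = (1×+1.49 + 2×-1.17) / 3 = (-0.850) / 3 = -0.283 V.
E° values themselves are not directly additive — weighting by electron count is essential.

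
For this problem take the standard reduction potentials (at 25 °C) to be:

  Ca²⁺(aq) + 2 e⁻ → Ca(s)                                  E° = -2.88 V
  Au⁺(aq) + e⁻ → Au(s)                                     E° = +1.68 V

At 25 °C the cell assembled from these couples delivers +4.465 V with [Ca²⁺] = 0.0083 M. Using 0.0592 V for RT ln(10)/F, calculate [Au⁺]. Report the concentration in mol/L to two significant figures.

0.0023 M

Au⁺/Au is the cathode, Ca²⁺/Ca the anode: E°cell = +4.56 V, n = 2.
Overall reaction: 2 Au⁺(aq) + Ca(s) → 2 Au(s) + Ca²⁺(aq); Q = [Ca²⁺]^1/[Au⁺]^2.
From E = E° − (0.0592/n) log Q: log Q = (E° − E)·n/0.0592 = (+4.56 − (+4.465))·2/0.0592 = 3.2095.
So 2·log[Au⁺] = 1·log(0.0083) − log Q = -2.0809 − (3.2095) = -5.2904; log[Au⁺] = -5.2904 / 2 = -2.6452; [Au⁺] = 10^(-2.6452) ≈ 0.0023 M.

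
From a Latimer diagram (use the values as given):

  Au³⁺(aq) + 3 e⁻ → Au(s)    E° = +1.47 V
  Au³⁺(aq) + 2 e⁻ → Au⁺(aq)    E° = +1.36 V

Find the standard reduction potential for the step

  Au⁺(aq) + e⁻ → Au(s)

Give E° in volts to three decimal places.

+1.690 V

Sequential free energies add, so n₃E°₃ = n₁E°₁ + n₂E°₂.
With n₃ = 3, and the known step contributing 2×(+1.36) V, the unknown satisfies 1·E° = 3×(+1.47) − 2×(+1.36) = +1.690.
E° = +1.690 / 1 = +1.690 V.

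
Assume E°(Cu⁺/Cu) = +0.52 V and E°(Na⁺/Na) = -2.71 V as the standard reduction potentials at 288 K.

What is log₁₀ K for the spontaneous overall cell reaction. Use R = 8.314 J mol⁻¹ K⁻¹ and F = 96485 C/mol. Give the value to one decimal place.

56.5

Cathode: Cu⁺/Cu; anode: Na⁺/Na. E°cell = (+0.52) − (-2.71) = +3.23 V, with n = 1.
ΔG° = −nFE° = −RT ln K, so ln K = nFE°/(RT) = (1)(96485)(+3.23) / ((8.314)(288)) = 130.155.
log₁₀ K = 130.155 / ln 10 = 56.5.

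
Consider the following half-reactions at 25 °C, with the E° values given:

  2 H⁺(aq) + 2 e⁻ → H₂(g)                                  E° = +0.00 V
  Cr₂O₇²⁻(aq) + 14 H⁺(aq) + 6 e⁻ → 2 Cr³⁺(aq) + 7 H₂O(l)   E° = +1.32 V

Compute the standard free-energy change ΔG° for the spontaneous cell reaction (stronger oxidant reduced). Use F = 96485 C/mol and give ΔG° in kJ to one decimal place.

Cr₂O₇²⁻/Cr³⁺ (E° = +1.32 V) is the cathode; H⁺/H₂ (E° = +0.00 V) is the anode, so E°cell = +1.32 V.
Balancing electrons gives n = 6 (lcm of 6 and 2).
ΔG° = −nFE° = −(6)(96485)(+1.32) = -764,161 J = -764.2 kJ.

-764.2 kJ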